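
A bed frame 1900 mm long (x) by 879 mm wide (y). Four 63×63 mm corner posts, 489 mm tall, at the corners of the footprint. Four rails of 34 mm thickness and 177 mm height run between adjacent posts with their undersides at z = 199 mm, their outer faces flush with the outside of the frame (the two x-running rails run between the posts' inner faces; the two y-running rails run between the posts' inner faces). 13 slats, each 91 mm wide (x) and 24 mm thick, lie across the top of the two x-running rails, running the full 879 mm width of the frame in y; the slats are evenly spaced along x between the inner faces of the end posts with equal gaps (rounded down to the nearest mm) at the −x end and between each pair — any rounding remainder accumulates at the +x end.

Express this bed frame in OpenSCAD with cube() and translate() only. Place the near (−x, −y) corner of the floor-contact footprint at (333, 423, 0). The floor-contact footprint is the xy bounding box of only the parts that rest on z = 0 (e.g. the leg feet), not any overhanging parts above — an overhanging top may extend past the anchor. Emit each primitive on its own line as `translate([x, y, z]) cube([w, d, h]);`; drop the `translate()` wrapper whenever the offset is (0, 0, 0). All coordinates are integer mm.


// slat z = rail_z + rail_h = 199 + 177 = 376
// slat gap = ⌊(1774 − 13·91) / 14⌋ = 42
translate([333, 423, 0]) cube([63, 63, 489]);
translate([333, 1239, 0]) cube([63, 63, 489]);
translate([2170, 423, 0]) cube([63, 63, 489]);
translate([2170, 1239, 0]) cube([63, 63, 489]);
translate([396, 423, 199]) cube([1774, 34, 177]);
translate([396, 1268, 199]) cube([1774, 34, 177]);
translate([333, 486, 199]) cube([34, 753, 177]);
translate([2199, 486, 199]) cube([34, 753, 177]);
translate([438, 423, 376]) cube([91, 879, 24]);
translate([571, 423, 376]) cube([91, 879, 24]);
translate([704, 423, 376]) cube([91, 879, 24]);
translate([837, 423, 376]) cube([91, 879, 24]);
translate([970, 423, 376]) cube([91, 879, 24]);
translate([1103, 423, 376]) cube([91, 879, 24]);
translate([1236, 423, 376]) cube([91, 879, 24]);
translate([1369, 423, 376]) cube([91, 879, 24]);
translate([1502, 423, 376]) cube([91, 879, 24]);
translate([1635, 423, 376]) cube([91, 879, 24]);
translate([1768, 423, 376]) cube([91, 879, 24]);
translate([1901, 423, 376]) cube([91, 879, 24]);
translate([2034, 423, 376]) cube([91, 879, 24]);


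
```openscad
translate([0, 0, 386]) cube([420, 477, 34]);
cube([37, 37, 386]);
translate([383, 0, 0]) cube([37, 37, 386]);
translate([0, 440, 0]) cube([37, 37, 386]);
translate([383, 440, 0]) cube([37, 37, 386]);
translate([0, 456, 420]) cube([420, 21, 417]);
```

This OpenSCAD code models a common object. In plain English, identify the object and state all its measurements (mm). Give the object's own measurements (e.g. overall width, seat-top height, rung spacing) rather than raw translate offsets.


A chair. The seat is a 420×477×34 mm slab with its top at z = 420 mm, on four 37×37 mm corner legs (flush with the seat edges, standing on z = 0). A flat backrest 21 mm thick, 417 mm tall, spans the full seat width and rises from the seat top along its +y edge, rear face flush with the rear of the seat.


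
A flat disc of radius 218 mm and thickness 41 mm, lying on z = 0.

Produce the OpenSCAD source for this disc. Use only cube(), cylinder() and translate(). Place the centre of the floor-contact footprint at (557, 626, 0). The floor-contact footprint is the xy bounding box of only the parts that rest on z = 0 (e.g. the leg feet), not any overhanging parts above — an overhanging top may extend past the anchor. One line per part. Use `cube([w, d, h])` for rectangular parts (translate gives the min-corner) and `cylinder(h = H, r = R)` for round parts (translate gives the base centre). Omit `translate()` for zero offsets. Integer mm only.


translate([557, 626, 0]) cylinder(h = 41, r = 218);


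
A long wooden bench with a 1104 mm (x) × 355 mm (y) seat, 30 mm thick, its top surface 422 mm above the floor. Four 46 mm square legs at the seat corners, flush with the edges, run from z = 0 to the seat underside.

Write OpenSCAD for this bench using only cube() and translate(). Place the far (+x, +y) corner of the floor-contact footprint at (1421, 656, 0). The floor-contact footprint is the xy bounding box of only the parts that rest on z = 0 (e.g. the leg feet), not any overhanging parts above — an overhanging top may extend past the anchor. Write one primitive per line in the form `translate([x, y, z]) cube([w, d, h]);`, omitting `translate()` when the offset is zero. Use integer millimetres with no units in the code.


translate([317, 301, 392]) cube([1104, 355, 30]);
translate([317, 301, 0]) cube([46, 46, 392]);
translate([317, 610, 0]) cube([46, 46, 392]);
translate([1375, 301, 0]) cube([46, 46, 392]);
translate([1375, 610, 0]) cube([46, 46, 392]);


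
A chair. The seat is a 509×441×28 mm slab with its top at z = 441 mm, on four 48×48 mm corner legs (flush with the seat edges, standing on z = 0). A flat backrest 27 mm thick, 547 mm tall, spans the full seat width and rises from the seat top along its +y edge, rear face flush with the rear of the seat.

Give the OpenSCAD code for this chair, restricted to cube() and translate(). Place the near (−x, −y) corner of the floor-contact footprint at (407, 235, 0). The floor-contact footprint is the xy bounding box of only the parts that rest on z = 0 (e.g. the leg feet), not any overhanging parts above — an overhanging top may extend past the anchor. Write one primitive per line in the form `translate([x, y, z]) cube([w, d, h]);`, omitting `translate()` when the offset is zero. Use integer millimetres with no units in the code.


translate([407, 235, 413]) cube([509, 441, 28]);
translate([407, 235, 0]) cube([48, 48, 413]);
translate([868, 235, 0]) cube([48, 48, 413]);
translate([407, 628, 0]) cube([48, 48, 413]);
translate([868, 628, 0]) cube([48, 48, 413]);
translate([407, 649, 441]) cube([509, 27, 547]);


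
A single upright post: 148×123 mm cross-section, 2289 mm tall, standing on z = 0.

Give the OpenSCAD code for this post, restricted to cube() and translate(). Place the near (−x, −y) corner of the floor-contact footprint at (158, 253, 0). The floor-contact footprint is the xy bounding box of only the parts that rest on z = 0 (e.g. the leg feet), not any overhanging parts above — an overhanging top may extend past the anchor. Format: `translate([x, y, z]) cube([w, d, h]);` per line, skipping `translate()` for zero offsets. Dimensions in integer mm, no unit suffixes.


translate([158, 253, 0]) cube([148, 123, 2289]);


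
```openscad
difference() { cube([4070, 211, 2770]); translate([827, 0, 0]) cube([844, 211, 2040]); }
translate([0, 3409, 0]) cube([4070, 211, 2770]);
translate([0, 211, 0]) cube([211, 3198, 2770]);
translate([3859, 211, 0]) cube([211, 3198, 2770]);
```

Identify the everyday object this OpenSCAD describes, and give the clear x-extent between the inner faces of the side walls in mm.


A single room. The interior width is 3648 mm.

Four walls enclosing a rectangle with a door in the front wall — a room. Outside width 4070 minus two 211 mm walls gives 3648 mm.


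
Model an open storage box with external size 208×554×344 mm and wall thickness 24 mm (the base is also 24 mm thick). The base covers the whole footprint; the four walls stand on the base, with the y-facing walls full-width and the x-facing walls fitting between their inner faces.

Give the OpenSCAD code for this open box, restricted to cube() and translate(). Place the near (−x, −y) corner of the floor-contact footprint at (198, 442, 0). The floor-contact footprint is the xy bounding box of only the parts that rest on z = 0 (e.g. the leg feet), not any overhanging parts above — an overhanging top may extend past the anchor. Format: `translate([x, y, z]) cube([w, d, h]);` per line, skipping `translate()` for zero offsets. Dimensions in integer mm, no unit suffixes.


translate([198, 442, 0]) cube([208, 554, 24]);
translate([198, 442, 24]) cube([208, 24, 320]);
translate([198, 972, 24]) cube([208, 24, 320]);
translate([198, 466, 24]) cube([24, 506, 320]);
translate([382, 466, 24]) cube([24, 506, 320]);


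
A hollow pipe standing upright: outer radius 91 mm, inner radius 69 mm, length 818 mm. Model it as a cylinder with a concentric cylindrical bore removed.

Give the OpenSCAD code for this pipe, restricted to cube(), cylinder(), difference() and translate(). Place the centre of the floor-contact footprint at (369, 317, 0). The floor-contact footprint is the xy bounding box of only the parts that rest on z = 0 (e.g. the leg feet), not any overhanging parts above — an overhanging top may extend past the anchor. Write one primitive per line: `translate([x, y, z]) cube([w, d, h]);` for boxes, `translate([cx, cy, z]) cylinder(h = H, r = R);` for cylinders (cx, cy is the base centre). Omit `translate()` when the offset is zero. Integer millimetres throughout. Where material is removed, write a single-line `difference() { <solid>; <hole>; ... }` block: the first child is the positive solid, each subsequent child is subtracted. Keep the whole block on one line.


difference() { translate([369, 317, 0]) cylinder(h = 818, r = 91); translate([369, 317, 0]) cylinder(h = 818, r = 69); }


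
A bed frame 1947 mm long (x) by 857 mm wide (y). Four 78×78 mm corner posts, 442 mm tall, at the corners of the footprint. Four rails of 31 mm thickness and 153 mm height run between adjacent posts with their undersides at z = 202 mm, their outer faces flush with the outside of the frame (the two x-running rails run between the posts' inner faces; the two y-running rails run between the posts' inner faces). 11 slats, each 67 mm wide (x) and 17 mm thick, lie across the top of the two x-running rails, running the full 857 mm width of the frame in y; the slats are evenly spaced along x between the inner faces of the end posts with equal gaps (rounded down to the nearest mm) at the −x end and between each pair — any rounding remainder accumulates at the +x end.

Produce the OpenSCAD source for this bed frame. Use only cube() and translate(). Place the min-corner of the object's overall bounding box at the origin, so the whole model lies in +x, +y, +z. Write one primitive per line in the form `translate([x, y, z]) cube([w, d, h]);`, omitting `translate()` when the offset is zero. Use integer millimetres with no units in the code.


cube([78, 78, 442]);
translate([0, 779, 0]) cube([78, 78, 442]);
translate([1869, 0, 0]) cube([78, 78, 442]);
translate([1869, 779, 0]) cube([78, 78, 442]);
translate([78, 0, 202]) cube([1791, 31, 153]);
translate([78, 826, 202]) cube([1791, 31, 153]);
translate([0, 78, 202]) cube([31, 701, 153]);
translate([1916, 78, 202]) cube([31, 701, 153]);
translate([165, 0, 355]) cube([67, 857, 17]);
translate([319, 0, 355]) cube([67, 857, 17]);
translate([473, 0, 355]) cube([67, 857, 17]);
translate([627, 0, 355]) cube([67, 857, 17]);
translate([781, 0, 355]) cube([67, 857, 17]);
translate([935, 0, 355]) cube([67, 857, 17]);
translate([1089, 0, 355]) cube([67, 857, 17]);
translate([1243, 0, 355]) cube([67, 857, 17]);
translate([1397, 0, 355]) cube([67, 857, 17]);
translate([1551, 0, 355]) cube([67, 857, 17]);
translate([1705, 0, 355]) cube([67, 857, 17]);


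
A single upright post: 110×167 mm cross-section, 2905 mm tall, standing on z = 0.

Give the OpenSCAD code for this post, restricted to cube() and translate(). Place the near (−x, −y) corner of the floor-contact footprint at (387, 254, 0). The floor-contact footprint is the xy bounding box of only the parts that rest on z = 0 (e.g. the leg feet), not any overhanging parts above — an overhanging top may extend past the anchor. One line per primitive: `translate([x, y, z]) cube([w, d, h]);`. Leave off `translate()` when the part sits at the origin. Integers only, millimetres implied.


translate([387, 254, 0]) cube([110, 167, 2905]);


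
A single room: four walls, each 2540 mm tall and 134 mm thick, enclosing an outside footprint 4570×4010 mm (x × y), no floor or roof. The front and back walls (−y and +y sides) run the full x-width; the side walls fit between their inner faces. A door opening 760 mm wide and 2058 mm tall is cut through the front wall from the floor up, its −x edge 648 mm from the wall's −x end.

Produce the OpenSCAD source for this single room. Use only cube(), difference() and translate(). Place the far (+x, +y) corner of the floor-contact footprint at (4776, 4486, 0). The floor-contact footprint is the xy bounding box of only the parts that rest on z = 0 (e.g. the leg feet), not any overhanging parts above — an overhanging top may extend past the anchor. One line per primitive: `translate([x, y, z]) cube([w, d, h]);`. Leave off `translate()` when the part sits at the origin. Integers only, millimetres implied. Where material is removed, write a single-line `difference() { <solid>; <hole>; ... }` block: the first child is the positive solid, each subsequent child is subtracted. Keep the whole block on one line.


difference() { translate([206, 476, 0]) cube([4570, 134, 2540]); translate([854, 476, 0]) cube([760, 134, 2058]); }
translate([206, 4352, 0]) cube([4570, 134, 2540]);
translate([206, 610, 0]) cube([134, 3742, 2540]);
translate([4642, 610, 0]) cube([134, 3742, 2540]);


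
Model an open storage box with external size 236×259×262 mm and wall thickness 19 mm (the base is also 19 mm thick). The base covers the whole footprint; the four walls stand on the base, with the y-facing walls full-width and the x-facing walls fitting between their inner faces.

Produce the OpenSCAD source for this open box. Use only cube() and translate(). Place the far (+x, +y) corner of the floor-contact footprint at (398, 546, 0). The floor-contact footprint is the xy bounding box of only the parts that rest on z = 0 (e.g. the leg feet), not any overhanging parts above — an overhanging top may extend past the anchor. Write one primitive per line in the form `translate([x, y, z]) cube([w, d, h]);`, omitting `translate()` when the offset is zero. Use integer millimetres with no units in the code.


translate([162, 287, 0]) cube([236, 259, 19]);
translate([162, 287, 19]) cube([236, 19, 243]);
translate([162, 527, 19]) cube([236, 19, 243]);
translate([162, 306, 19]) cube([19, 221, 243]);
translate([379, 306, 19]) cube([19, 221, 243]);


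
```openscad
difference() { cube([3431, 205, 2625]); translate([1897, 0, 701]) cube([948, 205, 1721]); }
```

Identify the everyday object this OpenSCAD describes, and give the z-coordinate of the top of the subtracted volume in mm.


A wall with a window opening. The window head height is 2422 mm.

A wall with a rectangular opening subtracted — a window. Sill at z = 701, opening 1721 mm tall, so the head is at 701 + 1721 = 2422 mm.


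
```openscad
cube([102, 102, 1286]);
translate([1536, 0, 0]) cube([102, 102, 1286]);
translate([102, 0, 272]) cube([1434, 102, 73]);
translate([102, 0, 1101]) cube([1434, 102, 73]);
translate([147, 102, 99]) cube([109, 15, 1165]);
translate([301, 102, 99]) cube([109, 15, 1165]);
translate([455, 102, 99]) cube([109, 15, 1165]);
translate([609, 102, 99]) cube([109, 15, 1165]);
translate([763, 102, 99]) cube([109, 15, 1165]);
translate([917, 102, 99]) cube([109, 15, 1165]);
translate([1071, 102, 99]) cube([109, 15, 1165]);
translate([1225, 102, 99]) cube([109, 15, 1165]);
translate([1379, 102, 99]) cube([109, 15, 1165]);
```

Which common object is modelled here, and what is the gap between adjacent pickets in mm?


A fence section. The picket gap is 45 mm.

Two posts, two rails, 9 pickets — a fence section. Span 1434 mm holds 9 pickets of 109 mm with 10 equal gaps: ⌊(1434 − 9·109) / 10⌋ = 45 mm.


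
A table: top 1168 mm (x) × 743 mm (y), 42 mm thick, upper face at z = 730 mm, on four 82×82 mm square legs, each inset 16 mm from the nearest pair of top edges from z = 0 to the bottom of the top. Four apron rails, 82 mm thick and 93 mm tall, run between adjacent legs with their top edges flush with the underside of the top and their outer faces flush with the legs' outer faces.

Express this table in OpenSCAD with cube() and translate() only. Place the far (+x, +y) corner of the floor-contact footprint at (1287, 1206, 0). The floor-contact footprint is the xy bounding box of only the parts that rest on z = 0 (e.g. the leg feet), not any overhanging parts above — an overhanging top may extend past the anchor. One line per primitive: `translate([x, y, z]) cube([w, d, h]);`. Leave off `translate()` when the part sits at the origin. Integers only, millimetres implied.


translate([135, 479, 688]) cube([1168, 743, 42]);
translate([151, 495, 0]) cube([82, 82, 688]);
translate([1205, 495, 0]) cube([82, 82, 688]);
translate([151, 1124, 0]) cube([82, 82, 688]);
translate([1205, 1124, 0]) cube([82, 82, 688]);
translate([233, 495, 595]) cube([972, 82, 93]);
translate([233, 1124, 595]) cube([972, 82, 93]);
translate([151, 577, 595]) cube([82, 547, 93]);
translate([1205, 577, 595]) cube([82, 547, 93]);


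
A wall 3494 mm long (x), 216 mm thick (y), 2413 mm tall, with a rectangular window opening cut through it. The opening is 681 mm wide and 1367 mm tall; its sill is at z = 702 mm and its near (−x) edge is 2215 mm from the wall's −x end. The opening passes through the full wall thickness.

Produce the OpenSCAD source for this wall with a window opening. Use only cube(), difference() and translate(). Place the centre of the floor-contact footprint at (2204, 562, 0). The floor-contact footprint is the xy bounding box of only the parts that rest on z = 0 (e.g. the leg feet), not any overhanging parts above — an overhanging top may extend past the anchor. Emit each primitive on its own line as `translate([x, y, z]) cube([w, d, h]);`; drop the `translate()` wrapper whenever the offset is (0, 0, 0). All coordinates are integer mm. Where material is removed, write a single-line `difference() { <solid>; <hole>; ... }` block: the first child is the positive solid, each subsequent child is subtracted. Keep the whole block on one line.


difference() { translate([457, 454, 0]) cube([3494, 216, 2413]); translate([2672, 454, 702]) cube([681, 216, 1367]); }


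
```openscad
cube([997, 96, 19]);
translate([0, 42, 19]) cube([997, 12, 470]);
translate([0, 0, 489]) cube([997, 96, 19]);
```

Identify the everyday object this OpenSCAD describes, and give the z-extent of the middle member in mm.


An I-beam. The web height is 470 mm.

Two wide flanges with a thin centred web — an I-beam. Overall 508 mm minus two 19 mm flanges gives a web of 508 − 2·19 = 470 mm.


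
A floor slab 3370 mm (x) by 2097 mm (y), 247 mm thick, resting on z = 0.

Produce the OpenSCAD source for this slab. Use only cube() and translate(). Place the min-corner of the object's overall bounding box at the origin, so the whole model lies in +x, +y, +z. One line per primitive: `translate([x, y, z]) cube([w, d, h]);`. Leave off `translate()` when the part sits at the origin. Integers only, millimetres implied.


cube([3370, 2097, 247]);


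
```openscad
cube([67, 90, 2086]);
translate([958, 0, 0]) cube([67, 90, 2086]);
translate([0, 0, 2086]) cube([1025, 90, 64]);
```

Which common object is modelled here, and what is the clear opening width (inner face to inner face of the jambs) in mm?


A door frame. The clear opening width is 891 mm.

Two 2086 mm tall posts with a header on top — a door frame. The left jamb is 67 mm wide at x = 0; the right jamb starts at x = 958. The clear opening is 958 − 67 = 891 mm.


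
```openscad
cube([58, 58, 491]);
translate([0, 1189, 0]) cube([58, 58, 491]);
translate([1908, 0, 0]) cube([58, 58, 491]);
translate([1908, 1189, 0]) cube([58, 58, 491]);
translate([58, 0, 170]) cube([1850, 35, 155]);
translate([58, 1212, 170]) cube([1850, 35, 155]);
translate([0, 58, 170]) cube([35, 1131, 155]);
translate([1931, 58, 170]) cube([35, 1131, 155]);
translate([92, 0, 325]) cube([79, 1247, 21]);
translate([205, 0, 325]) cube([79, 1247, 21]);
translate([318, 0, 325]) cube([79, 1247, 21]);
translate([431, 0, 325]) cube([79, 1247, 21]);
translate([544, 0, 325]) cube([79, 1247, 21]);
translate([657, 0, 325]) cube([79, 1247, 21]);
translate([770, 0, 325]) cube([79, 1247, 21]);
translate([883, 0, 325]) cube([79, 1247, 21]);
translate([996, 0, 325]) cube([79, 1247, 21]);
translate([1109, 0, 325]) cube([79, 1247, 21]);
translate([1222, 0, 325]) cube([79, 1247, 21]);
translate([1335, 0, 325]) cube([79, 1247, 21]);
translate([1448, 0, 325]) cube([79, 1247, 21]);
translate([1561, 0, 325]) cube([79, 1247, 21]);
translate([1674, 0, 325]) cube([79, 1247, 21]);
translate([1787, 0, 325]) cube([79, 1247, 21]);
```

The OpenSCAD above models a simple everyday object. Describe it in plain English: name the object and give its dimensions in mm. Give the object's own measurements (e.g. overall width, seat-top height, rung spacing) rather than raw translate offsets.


A bed frame 1966 mm long (x) by 1247 mm wide (y). Four 58×58 mm corner posts, 491 mm tall, at the corners of the footprint. Four rails of 35 mm thickness and 155 mm height run between adjacent posts with their undersides at z = 170 mm, their outer faces flush with the outside of the frame (the two x-running rails run between the posts' inner faces; the two y-running rails run between the posts' inner faces). 16 slats, each 79 mm wide (x) and 21 mm thick, lie across the top of the two x-running rails, running the full 1247 mm width of the frame in y; along x they sit between the end posts with a 34 mm gap after the −x posts and between neighbouring slats, leaving 42 mm before the +x posts.


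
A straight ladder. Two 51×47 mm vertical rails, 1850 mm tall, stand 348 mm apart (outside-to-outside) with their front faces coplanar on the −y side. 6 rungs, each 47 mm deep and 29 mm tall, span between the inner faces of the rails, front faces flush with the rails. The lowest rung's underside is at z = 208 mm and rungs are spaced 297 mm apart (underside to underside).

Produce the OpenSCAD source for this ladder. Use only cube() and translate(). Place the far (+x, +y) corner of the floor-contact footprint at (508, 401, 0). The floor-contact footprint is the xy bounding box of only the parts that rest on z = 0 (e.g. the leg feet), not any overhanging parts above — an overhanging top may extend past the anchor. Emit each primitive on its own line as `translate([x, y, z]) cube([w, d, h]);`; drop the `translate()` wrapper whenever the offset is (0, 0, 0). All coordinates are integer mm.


translate([160, 354, 0]) cube([51, 47, 1850]);
translate([457, 354, 0]) cube([51, 47, 1850]);
translate([211, 354, 208]) cube([246, 47, 29]);
translate([211, 354, 505]) cube([246, 47, 29]);
translate([211, 354, 802]) cube([246, 47, 29]);
translate([211, 354, 1099]) cube([246, 47, 29]);
translate([211, 354, 1396]) cube([246, 47, 29]);
translate([211, 354, 1693]) cube([246, 47, 29]);


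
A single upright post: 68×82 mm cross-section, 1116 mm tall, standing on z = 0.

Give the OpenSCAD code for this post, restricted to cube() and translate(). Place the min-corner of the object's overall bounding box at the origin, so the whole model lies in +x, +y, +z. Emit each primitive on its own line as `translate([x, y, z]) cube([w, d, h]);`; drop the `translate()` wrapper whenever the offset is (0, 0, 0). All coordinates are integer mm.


cube([68, 82, 1116]);


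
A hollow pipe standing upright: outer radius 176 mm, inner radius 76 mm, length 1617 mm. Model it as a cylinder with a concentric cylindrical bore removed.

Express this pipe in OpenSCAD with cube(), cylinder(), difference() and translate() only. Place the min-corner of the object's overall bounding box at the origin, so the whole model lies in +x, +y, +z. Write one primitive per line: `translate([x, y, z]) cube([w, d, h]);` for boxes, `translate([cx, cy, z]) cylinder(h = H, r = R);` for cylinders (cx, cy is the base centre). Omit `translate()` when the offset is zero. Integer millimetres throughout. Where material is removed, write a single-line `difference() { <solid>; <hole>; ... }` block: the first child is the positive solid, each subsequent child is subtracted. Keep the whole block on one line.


difference() { translate([176, 176, 0]) cylinder(h = 1617, r = 176); translate([176, 176, 0]) cylinder(h = 1617, r = 76); }


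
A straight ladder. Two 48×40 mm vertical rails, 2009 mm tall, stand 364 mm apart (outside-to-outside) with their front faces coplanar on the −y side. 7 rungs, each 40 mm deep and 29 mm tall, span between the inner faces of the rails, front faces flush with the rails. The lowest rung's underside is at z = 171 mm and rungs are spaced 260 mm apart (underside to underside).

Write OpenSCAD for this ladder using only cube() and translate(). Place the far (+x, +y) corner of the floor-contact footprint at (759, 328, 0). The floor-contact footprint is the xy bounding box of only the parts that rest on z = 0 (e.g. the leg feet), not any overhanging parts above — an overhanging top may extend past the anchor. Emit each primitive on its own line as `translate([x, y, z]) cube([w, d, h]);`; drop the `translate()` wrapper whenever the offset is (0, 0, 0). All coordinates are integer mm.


translate([395, 288, 0]) cube([48, 40, 2009]);
translate([711, 288, 0]) cube([48, 40, 2009]);
translate([443, 288, 171]) cube([268, 40, 29]);
translate([443, 288, 431]) cube([268, 40, 29]);
translate([443, 288, 691]) cube([268, 40, 29]);
translate([443, 288, 951]) cube([268, 40, 29]);
translate([443, 288, 1211]) cube([268, 40, 29]);
translate([443, 288, 1471]) cube([268, 40, 29]);
translate([443, 288, 1731]) cube([268, 40, 29]);


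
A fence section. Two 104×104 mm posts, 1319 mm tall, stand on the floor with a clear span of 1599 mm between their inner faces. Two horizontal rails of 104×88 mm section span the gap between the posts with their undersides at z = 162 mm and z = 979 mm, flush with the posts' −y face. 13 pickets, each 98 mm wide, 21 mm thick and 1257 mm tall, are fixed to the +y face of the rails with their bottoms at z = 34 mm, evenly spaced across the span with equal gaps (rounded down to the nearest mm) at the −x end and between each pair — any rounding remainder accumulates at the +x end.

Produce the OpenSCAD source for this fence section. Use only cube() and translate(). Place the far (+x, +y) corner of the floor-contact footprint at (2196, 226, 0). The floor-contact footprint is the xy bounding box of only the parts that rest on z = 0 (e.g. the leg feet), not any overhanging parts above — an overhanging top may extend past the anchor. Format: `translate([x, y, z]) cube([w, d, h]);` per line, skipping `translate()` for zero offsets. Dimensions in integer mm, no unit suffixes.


translate([389, 122, 0]) cube([104, 104, 1319]);
translate([2092, 122, 0]) cube([104, 104, 1319]);
translate([493, 122, 162]) cube([1599, 104, 88]);
translate([493, 122, 979]) cube([1599, 104, 88]);
translate([516, 226, 34]) cube([98, 21, 1257]);
translate([637, 226, 34]) cube([98, 21, 1257]);
translate([758, 226, 34]) cube([98, 21, 1257]);
translate([879, 226, 34]) cube([98, 21, 1257]);
translate([1000, 226, 34]) cube([98, 21, 1257]);
translate([1121, 226, 34]) cube([98, 21, 1257]);
translate([1242, 226, 34]) cube([98, 21, 1257]);
translate([1363, 226, 34]) cube([98, 21, 1257]);
translate([1484, 226, 34]) cube([98, 21, 1257]);
translate([1605, 226, 34]) cube([98, 21, 1257]);
translate([1726, 226, 34]) cube([98, 21, 1257]);
translate([1847, 226, 34]) cube([98, 21, 1257]);
translate([1968, 226, 34]) cube([98, 21, 1257]);


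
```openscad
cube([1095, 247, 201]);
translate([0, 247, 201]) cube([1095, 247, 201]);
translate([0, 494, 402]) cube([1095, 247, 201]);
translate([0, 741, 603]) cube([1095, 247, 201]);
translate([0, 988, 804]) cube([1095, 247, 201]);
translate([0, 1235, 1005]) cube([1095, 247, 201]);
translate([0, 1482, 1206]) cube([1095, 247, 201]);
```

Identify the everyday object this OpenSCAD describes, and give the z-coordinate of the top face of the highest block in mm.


A staircase. The total rise is 1407 mm.

7 identical blocks, each offset up and back from the previous — a staircase. Each step is 201 mm tall and there are 7 of them, so the total rise is 7 × 201 = 1407 mm.


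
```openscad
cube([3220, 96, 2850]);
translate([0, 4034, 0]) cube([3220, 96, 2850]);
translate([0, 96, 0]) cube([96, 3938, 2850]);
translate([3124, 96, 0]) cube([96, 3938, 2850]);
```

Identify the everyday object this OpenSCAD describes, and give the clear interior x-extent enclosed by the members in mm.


A house (or room) frame. The interior width is 3028 mm.

Four 2850 mm walls enclosing a rectangle with no floor or roof — a room or house frame. Outside width is 3220 mm and wall thickness is 96 mm, so the interior width is 3220 − 2 × 96 = 3028 mm.


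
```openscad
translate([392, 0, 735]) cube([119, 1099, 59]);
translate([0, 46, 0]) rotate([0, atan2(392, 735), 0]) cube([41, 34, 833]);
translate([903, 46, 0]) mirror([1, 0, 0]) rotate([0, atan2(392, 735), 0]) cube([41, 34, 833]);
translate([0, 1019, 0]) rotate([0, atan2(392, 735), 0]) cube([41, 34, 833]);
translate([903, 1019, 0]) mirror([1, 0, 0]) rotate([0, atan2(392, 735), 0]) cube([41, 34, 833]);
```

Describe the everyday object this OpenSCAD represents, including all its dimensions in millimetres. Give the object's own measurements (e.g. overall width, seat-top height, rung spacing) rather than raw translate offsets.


A sawhorse. A 119×1099×59 mm beam (x, y, z) sits on two A-frame leg pairs. Each pair is two raked legs of 41×34 mm section (34 mm along y) splaying symmetrically in x. Each leg rises 735 mm vertically over 392 mm of horizontal reach and is 833 mm long along its own axis. Every leg's outer bottom edge rests on the floor and its outer top edge meets a bottom edge of the beam — the left legs (tilting toward +x) meet the beam's −x bottom edge, the right legs (their mirror images, tilting toward −x) meet its +x bottom edge — so the leg tops tuck under the beam, the beam's underside is 735 mm above the floor, and the feet are 903 mm apart outside-to-outside with the beam centred between them. The two leg pairs are set in 46 mm from either end of the beam.


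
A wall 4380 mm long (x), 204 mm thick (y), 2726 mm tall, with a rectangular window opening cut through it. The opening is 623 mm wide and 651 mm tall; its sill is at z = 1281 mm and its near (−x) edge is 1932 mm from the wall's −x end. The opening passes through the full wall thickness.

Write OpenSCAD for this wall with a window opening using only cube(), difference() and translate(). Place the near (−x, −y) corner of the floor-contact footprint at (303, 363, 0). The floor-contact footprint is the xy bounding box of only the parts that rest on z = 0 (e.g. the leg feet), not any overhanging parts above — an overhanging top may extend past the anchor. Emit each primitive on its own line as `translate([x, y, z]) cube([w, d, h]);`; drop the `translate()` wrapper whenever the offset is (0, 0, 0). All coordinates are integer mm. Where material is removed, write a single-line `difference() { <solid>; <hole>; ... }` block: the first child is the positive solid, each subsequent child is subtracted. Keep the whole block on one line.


difference() { translate([303, 363, 0]) cube([4380, 204, 2726]); translate([2235, 363, 1281]) cube([623, 204, 651]); }


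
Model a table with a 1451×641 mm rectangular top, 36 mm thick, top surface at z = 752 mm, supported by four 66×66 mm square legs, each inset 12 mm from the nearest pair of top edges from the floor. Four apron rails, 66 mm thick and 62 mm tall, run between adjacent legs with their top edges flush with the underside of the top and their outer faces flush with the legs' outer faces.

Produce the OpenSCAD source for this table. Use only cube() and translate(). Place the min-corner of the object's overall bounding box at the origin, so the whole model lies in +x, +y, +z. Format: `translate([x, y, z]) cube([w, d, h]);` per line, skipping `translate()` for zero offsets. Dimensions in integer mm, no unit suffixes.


translate([0, 0, 716]) cube([1451, 641, 36]);
translate([12, 12, 0]) cube([66, 66, 716]);
translate([1373, 12, 0]) cube([66, 66, 716]);
translate([12, 563, 0]) cube([66, 66, 716]);
translate([1373, 563, 0]) cube([66, 66, 716]);
translate([78, 12, 654]) cube([1295, 66, 62]);
translate([78, 563, 654]) cube([1295, 66, 62]);
translate([12, 78, 654]) cube([66, 485, 62]);
translate([1373, 78, 654]) cube([66, 485, 62]);


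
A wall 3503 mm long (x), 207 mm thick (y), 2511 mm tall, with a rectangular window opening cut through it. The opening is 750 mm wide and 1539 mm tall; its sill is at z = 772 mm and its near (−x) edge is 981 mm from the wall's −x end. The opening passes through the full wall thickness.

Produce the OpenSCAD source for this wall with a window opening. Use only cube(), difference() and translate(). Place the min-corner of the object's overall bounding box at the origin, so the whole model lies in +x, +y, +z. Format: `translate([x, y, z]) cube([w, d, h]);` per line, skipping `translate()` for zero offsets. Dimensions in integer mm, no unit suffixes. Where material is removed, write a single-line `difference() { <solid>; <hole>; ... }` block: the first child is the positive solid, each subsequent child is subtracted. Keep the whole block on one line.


difference() { cube([3503, 207, 2511]); translate([981, 0, 772]) cube([750, 207, 1539]); }


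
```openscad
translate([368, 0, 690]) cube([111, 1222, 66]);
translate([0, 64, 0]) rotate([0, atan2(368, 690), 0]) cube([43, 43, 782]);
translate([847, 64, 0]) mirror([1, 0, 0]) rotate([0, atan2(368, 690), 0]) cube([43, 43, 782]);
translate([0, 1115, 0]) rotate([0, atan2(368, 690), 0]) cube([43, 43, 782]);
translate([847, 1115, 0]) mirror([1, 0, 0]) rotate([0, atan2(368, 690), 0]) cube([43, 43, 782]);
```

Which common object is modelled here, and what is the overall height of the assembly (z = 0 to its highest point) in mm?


A sawhorse. The overall height is 756 mm.

A beam across two mirrored pairs of raked legs — a sawhorse. The beam's underside is at z = 690 (matching the legs' vertical rise in atan2(368, 690)) and the beam is 66 mm tall, so its top is at 690 + 66 = 756 mm. The raked legs top out at the beam's underside, so that is the highest point.


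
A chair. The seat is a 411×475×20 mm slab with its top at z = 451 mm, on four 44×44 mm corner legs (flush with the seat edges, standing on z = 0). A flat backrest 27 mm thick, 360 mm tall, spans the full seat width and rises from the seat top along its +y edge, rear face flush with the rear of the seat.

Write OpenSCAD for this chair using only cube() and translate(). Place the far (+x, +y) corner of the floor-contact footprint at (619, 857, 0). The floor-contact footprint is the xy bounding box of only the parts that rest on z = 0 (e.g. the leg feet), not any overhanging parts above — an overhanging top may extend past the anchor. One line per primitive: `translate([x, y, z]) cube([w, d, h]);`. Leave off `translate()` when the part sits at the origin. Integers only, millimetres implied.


translate([208, 382, 431]) cube([411, 475, 20]);
translate([208, 382, 0]) cube([44, 44, 431]);
translate([575, 382, 0]) cube([44, 44, 431]);
translate([208, 813, 0]) cube([44, 44, 431]);
translate([575, 813, 0]) cube([44, 44, 431]);
translate([208, 830, 451]) cube([411, 27, 360]);


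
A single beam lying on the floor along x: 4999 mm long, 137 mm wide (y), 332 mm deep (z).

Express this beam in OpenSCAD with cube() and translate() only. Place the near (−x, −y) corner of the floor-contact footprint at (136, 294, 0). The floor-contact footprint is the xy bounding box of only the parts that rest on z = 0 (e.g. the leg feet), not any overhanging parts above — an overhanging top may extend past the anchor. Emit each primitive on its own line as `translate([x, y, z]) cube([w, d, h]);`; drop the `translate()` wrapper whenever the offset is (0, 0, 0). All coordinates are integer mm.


translate([136, 294, 0]) cube([4999, 137, 332]);


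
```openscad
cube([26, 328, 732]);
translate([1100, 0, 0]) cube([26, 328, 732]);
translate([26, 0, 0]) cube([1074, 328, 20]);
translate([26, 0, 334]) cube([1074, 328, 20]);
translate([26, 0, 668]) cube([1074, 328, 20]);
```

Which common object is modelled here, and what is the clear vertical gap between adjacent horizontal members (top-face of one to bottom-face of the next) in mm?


A bookshelf. The clear shelf gap is 314 mm.

Two tall side panels with 3 horizontal boards between them — a bookshelf. The first two shelf undersides are at z = 0 and z = 334; with shelf thickness 20, the clear gap is 334 − 0 − 20 = 314 mm.


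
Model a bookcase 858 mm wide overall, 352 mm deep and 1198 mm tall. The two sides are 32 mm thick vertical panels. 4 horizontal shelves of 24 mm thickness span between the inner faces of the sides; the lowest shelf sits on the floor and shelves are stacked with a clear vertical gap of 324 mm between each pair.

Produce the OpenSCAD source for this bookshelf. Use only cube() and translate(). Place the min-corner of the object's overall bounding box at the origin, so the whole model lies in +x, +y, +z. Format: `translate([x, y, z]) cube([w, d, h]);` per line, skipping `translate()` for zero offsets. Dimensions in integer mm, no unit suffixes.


cube([32, 352, 1198]);
translate([826, 0, 0]) cube([32, 352, 1198]);
translate([32, 0, 0]) cube([794, 352, 24]);
translate([32, 0, 348]) cube([794, 352, 24]);
translate([32, 0, 696]) cube([794, 352, 24]);
translate([32, 0, 1044]) cube([794, 352, 24]);


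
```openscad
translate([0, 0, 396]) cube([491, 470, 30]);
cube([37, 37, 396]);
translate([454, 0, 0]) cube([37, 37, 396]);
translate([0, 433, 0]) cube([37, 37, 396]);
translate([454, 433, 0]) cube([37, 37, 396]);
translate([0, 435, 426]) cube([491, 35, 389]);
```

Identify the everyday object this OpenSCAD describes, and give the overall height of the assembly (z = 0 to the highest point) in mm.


A chair. The overall height is 815 mm.

A slab on four corner posts with a tall panel at the back — a chair. The seat slab sits at z = 396 with thickness 30, and the 389 mm backrest starts at the seat top, so the overall height is 396 + 30 + 389 = 815 mm.


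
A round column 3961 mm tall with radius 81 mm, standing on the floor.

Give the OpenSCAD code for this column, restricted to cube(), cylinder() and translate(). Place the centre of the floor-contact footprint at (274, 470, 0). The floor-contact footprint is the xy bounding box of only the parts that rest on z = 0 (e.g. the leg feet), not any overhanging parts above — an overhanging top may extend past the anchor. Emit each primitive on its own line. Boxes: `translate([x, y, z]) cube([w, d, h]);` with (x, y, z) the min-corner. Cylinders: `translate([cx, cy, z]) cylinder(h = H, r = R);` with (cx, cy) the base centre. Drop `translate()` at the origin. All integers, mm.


translate([274, 470, 0]) cylinder(h = 3961, r = 81);


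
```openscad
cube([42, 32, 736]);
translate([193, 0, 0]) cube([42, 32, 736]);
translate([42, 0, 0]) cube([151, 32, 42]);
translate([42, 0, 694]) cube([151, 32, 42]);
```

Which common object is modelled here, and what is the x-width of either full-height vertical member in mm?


A picture frame. The border width is 42 mm.

Four thin pieces enclosing a rectangular opening — a picture frame. The two full-height stiles are 736 mm tall; the top rail sits at z = 694 and is 42 mm tall, so the border above the opening is 736 − 694 = 42 mm, matching the stile x-width.


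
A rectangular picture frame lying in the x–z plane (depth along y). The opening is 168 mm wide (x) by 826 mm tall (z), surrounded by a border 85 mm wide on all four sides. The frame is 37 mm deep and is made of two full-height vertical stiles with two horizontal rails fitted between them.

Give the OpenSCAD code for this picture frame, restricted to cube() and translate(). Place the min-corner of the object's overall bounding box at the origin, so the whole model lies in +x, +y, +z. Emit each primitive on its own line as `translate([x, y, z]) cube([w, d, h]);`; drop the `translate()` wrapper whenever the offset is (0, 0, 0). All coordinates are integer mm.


cube([85, 37, 996]);
translate([253, 0, 0]) cube([85, 37, 996]);
translate([85, 0, 0]) cube([168, 37, 85]);
translate([85, 0, 911]) cube([168, 37, 85]);
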